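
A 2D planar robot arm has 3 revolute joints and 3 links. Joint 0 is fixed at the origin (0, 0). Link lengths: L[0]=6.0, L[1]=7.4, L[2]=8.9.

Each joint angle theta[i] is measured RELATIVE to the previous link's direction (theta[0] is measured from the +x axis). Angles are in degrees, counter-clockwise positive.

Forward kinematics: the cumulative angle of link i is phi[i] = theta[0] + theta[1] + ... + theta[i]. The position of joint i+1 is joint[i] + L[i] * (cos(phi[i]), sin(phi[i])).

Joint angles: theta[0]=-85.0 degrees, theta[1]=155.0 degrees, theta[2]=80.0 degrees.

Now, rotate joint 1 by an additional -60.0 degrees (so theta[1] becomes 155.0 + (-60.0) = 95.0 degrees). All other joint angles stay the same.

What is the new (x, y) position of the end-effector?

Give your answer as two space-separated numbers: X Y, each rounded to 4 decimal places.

Answer: 7.8105 4.2078

Derivation:
joint[0] = (0.0000, 0.0000)  (base)
link 0: phi[0] = -85 = -85 deg
  cos(-85 deg) = 0.0872, sin(-85 deg) = -0.9962
  joint[1] = (0.0000, 0.0000) + 6 * (0.0872, -0.9962) = (0.0000 + 0.5229, 0.0000 + -5.9772) = (0.5229, -5.9772)
link 1: phi[1] = -85 + 95 = 10 deg
  cos(10 deg) = 0.9848, sin(10 deg) = 0.1736
  joint[2] = (0.5229, -5.9772) + 7.4 * (0.9848, 0.1736) = (0.5229 + 7.2876, -5.9772 + 1.2850) = (7.8105, -4.6922)
link 2: phi[2] = -85 + 95 + 80 = 90 deg
  cos(90 deg) = 0.0000, sin(90 deg) = 1.0000
  joint[3] = (7.8105, -4.6922) + 8.9 * (0.0000, 1.0000) = (7.8105 + 0.0000, -4.6922 + 8.9000) = (7.8105, 4.2078)
End effector: (7.8105, 4.2078)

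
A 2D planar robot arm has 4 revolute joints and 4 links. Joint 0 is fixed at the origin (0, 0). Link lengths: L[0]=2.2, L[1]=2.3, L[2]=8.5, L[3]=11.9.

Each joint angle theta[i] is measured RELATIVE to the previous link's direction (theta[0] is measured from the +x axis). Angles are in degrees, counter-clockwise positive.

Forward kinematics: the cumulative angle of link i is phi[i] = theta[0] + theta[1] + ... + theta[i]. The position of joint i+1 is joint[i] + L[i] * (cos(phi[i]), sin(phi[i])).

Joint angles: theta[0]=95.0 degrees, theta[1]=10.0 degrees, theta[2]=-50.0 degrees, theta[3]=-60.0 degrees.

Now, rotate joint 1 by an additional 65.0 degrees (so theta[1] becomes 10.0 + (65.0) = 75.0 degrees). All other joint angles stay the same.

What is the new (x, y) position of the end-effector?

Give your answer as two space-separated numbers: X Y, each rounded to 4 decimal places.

joint[0] = (0.0000, 0.0000)  (base)
link 0: phi[0] = 95 = 95 deg
  cos(95 deg) = -0.0872, sin(95 deg) = 0.9962
  joint[1] = (0.0000, 0.0000) + 2.2 * (-0.0872, 0.9962) = (0.0000 + -0.1917, 0.0000 + 2.1916) = (-0.1917, 2.1916)
link 1: phi[1] = 95 + 75 = 170 deg
  cos(170 deg) = -0.9848, sin(170 deg) = 0.1736
  joint[2] = (-0.1917, 2.1916) + 2.3 * (-0.9848, 0.1736) = (-0.1917 + -2.2651, 2.1916 + 0.3994) = (-2.4568, 2.5910)
link 2: phi[2] = 95 + 75 + -50 = 120 deg
  cos(120 deg) = -0.5000, sin(120 deg) = 0.8660
  joint[3] = (-2.4568, 2.5910) + 8.5 * (-0.5000, 0.8660) = (-2.4568 + -4.2500, 2.5910 + 7.3612) = (-6.7068, 9.9522)
link 3: phi[3] = 95 + 75 + -50 + -60 = 60 deg
  cos(60 deg) = 0.5000, sin(60 deg) = 0.8660
  joint[4] = (-6.7068, 9.9522) + 11.9 * (0.5000, 0.8660) = (-6.7068 + 5.9500, 9.9522 + 10.3057) = (-0.7568, 20.2579)
End effector: (-0.7568, 20.2579)

Answer: -0.7568 20.2579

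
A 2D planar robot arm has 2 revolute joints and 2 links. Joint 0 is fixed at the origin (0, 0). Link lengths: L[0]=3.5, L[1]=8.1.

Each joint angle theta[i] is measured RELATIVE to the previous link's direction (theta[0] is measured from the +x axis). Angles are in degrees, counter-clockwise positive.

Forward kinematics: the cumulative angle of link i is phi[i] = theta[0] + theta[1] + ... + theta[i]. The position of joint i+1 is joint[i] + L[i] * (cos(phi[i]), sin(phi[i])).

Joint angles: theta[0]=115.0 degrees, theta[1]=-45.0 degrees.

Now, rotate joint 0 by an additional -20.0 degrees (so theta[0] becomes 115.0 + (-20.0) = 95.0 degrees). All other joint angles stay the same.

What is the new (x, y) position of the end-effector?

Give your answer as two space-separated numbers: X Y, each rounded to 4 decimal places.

Answer: 4.9015 9.6916

Derivation:
joint[0] = (0.0000, 0.0000)  (base)
link 0: phi[0] = 95 = 95 deg
  cos(95 deg) = -0.0872, sin(95 deg) = 0.9962
  joint[1] = (0.0000, 0.0000) + 3.5 * (-0.0872, 0.9962) = (0.0000 + -0.3050, 0.0000 + 3.4867) = (-0.3050, 3.4867)
link 1: phi[1] = 95 + -45 = 50 deg
  cos(50 deg) = 0.6428, sin(50 deg) = 0.7660
  joint[2] = (-0.3050, 3.4867) + 8.1 * (0.6428, 0.7660) = (-0.3050 + 5.2066, 3.4867 + 6.2050) = (4.9015, 9.6916)
End effector: (4.9015, 9.6916)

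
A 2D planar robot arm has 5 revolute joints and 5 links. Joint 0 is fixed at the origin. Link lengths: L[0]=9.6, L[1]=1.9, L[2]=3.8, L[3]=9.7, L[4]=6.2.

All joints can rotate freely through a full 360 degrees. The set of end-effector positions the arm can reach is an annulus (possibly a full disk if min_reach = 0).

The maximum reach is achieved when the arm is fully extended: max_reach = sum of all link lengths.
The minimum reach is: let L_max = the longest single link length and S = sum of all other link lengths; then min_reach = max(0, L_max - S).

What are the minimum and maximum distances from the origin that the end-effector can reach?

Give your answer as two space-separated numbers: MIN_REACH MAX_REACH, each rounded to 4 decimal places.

Link lengths: [9.6, 1.9, 3.8, 9.7, 6.2]
max_reach = 9.6 + 1.9 + 3.8 + 9.7 + 6.2 = 31.2
L_max = max([9.6, 1.9, 3.8, 9.7, 6.2]) = 9.7
S (sum of others) = 31.2 - 9.7 = 21.5
min_reach = max(0, 9.7 - 21.5) = max(0, -11.8) = 0

Answer: 0.0000 31.2000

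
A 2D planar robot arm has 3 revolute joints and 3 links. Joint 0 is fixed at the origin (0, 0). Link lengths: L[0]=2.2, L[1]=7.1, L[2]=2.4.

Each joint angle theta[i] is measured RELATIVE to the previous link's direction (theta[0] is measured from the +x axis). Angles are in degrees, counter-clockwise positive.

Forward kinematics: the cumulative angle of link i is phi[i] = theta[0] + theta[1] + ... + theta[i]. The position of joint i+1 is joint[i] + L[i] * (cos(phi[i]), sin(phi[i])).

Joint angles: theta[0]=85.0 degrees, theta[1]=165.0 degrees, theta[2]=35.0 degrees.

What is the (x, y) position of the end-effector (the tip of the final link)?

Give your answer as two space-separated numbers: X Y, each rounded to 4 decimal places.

joint[0] = (0.0000, 0.0000)  (base)
link 0: phi[0] = 85 = 85 deg
  cos(85 deg) = 0.0872, sin(85 deg) = 0.9962
  joint[1] = (0.0000, 0.0000) + 2.2 * (0.0872, 0.9962) = (0.0000 + 0.1917, 0.0000 + 2.1916) = (0.1917, 2.1916)
link 1: phi[1] = 85 + 165 = 250 deg
  cos(250 deg) = -0.3420, sin(250 deg) = -0.9397
  joint[2] = (0.1917, 2.1916) + 7.1 * (-0.3420, -0.9397) = (0.1917 + -2.4283, 2.1916 + -6.6718) = (-2.2366, -4.4802)
link 2: phi[2] = 85 + 165 + 35 = 285 deg
  cos(285 deg) = 0.2588, sin(285 deg) = -0.9659
  joint[3] = (-2.2366, -4.4802) + 2.4 * (0.2588, -0.9659) = (-2.2366 + 0.6212, -4.4802 + -2.3182) = (-1.6154, -6.7984)
End effector: (-1.6154, -6.7984)

Answer: -1.6154 -6.7984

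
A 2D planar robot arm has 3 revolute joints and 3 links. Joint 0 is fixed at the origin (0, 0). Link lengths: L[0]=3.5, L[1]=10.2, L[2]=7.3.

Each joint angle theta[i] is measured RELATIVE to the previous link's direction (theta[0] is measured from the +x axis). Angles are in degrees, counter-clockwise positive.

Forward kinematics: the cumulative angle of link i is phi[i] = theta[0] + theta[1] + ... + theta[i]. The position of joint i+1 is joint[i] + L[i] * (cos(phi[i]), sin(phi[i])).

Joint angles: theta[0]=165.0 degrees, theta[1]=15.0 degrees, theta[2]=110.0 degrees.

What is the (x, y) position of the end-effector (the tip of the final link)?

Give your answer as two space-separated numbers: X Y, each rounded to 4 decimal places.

joint[0] = (0.0000, 0.0000)  (base)
link 0: phi[0] = 165 = 165 deg
  cos(165 deg) = -0.9659, sin(165 deg) = 0.2588
  joint[1] = (0.0000, 0.0000) + 3.5 * (-0.9659, 0.2588) = (0.0000 + -3.3807, 0.0000 + 0.9059) = (-3.3807, 0.9059)
link 1: phi[1] = 165 + 15 = 180 deg
  cos(180 deg) = -1.0000, sin(180 deg) = 0.0000
  joint[2] = (-3.3807, 0.9059) + 10.2 * (-1.0000, 0.0000) = (-3.3807 + -10.2000, 0.9059 + 0.0000) = (-13.5807, 0.9059)
link 2: phi[2] = 165 + 15 + 110 = 290 deg
  cos(290 deg) = 0.3420, sin(290 deg) = -0.9397
  joint[3] = (-13.5807, 0.9059) + 7.3 * (0.3420, -0.9397) = (-13.5807 + 2.4967, 0.9059 + -6.8598) = (-11.0840, -5.9539)
End effector: (-11.0840, -5.9539)

Answer: -11.0840 -5.9539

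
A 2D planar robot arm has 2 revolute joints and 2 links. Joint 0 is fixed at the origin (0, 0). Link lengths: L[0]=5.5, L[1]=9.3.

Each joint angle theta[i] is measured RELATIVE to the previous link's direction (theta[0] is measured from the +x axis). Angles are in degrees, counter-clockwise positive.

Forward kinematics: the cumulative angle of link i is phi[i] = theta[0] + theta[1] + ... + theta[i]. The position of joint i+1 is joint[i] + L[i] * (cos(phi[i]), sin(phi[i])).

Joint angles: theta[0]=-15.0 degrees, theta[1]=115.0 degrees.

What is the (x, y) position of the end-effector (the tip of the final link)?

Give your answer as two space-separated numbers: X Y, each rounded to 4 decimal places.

Answer: 3.6977 7.7352

Derivation:
joint[0] = (0.0000, 0.0000)  (base)
link 0: phi[0] = -15 = -15 deg
  cos(-15 deg) = 0.9659, sin(-15 deg) = -0.2588
  joint[1] = (0.0000, 0.0000) + 5.5 * (0.9659, -0.2588) = (0.0000 + 5.3126, 0.0000 + -1.4235) = (5.3126, -1.4235)
link 1: phi[1] = -15 + 115 = 100 deg
  cos(100 deg) = -0.1736, sin(100 deg) = 0.9848
  joint[2] = (5.3126, -1.4235) + 9.3 * (-0.1736, 0.9848) = (5.3126 + -1.6149, -1.4235 + 9.1587) = (3.6977, 7.7352)
End effector: (3.6977, 7.7352)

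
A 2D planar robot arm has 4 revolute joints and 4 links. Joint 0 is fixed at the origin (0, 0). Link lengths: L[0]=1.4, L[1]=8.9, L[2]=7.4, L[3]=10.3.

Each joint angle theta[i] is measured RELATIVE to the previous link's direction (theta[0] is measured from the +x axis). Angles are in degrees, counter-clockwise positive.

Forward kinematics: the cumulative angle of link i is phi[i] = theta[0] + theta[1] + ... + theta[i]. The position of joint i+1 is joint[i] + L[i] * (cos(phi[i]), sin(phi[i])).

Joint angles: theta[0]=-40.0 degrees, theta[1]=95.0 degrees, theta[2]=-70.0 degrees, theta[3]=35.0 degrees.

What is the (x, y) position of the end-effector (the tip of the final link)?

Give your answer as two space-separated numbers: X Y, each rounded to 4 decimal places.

Answer: 23.0040 7.9981

Derivation:
joint[0] = (0.0000, 0.0000)  (base)
link 0: phi[0] = -40 = -40 deg
  cos(-40 deg) = 0.7660, sin(-40 deg) = -0.6428
  joint[1] = (0.0000, 0.0000) + 1.4 * (0.7660, -0.6428) = (0.0000 + 1.0725, 0.0000 + -0.8999) = (1.0725, -0.8999)
link 1: phi[1] = -40 + 95 = 55 deg
  cos(55 deg) = 0.5736, sin(55 deg) = 0.8192
  joint[2] = (1.0725, -0.8999) + 8.9 * (0.5736, 0.8192) = (1.0725 + 5.1048, -0.8999 + 7.2905) = (6.1773, 6.3906)
link 2: phi[2] = -40 + 95 + -70 = -15 deg
  cos(-15 deg) = 0.9659, sin(-15 deg) = -0.2588
  joint[3] = (6.1773, 6.3906) + 7.4 * (0.9659, -0.2588) = (6.1773 + 7.1479, 6.3906 + -1.9153) = (13.3251, 4.4753)
link 3: phi[3] = -40 + 95 + -70 + 35 = 20 deg
  cos(20 deg) = 0.9397, sin(20 deg) = 0.3420
  joint[4] = (13.3251, 4.4753) + 10.3 * (0.9397, 0.3420) = (13.3251 + 9.6788, 4.4753 + 3.5228) = (23.0040, 7.9981)
End effector: (23.0040, 7.9981)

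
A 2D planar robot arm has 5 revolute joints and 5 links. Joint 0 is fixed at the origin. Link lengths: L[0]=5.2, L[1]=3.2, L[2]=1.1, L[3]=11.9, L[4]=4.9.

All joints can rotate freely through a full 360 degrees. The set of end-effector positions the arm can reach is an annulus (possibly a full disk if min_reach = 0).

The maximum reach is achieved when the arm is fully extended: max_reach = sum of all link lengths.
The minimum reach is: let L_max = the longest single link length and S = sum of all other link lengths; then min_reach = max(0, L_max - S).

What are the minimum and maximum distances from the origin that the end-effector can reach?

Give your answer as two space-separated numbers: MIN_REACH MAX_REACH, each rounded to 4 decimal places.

Link lengths: [5.2, 3.2, 1.1, 11.9, 4.9]
max_reach = 5.2 + 3.2 + 1.1 + 11.9 + 4.9 = 26.3
L_max = max([5.2, 3.2, 1.1, 11.9, 4.9]) = 11.9
S (sum of others) = 26.3 - 11.9 = 14.4
min_reach = max(0, 11.9 - 14.4) = max(0, -2.5) = 0

Answer: 0.0000 26.3000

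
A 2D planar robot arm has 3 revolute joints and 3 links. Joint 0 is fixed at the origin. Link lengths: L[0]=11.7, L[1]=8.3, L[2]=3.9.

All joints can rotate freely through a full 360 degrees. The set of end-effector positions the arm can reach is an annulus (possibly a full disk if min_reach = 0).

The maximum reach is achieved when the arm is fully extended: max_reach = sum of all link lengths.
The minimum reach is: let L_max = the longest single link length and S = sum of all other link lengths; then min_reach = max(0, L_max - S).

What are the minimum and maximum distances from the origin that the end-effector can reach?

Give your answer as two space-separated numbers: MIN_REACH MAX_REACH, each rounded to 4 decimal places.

Answer: 0.0000 23.9000

Derivation:
Link lengths: [11.7, 8.3, 3.9]
max_reach = 11.7 + 8.3 + 3.9 = 23.9
L_max = max([11.7, 8.3, 3.9]) = 11.7
S (sum of others) = 23.9 - 11.7 = 12.2
min_reach = max(0, 11.7 - 12.2) = max(0, -0.5) = 0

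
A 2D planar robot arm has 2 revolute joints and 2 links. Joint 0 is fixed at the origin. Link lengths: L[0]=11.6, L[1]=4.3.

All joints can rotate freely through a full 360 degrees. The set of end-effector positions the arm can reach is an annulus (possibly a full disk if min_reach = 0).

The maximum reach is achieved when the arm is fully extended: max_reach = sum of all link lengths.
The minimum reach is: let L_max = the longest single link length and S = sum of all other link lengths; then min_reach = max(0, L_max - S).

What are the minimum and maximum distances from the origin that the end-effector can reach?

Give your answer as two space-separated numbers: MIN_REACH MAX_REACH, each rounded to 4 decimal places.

Link lengths: [11.6, 4.3]
max_reach = 11.6 + 4.3 = 15.9
L_max = max([11.6, 4.3]) = 11.6
S (sum of others) = 15.9 - 11.6 = 4.3
min_reach = max(0, 11.6 - 4.3) = max(0, 7.3) = 7.3

Answer: 7.3000 15.9000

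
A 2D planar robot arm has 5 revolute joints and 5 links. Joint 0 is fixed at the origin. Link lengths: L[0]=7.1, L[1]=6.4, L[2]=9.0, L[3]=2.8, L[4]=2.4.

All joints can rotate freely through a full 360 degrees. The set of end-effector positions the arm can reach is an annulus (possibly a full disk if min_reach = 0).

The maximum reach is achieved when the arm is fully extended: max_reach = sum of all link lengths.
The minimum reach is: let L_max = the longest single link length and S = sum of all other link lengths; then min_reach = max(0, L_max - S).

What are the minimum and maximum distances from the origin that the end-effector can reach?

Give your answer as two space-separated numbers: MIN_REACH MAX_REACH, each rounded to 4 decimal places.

Link lengths: [7.1, 6.4, 9.0, 2.8, 2.4]
max_reach = 7.1 + 6.4 + 9 + 2.8 + 2.4 = 27.7
L_max = max([7.1, 6.4, 9.0, 2.8, 2.4]) = 9
S (sum of others) = 27.7 - 9 = 18.7
min_reach = max(0, 9 - 18.7) = max(0, -9.7) = 0

Answer: 0.0000 27.7000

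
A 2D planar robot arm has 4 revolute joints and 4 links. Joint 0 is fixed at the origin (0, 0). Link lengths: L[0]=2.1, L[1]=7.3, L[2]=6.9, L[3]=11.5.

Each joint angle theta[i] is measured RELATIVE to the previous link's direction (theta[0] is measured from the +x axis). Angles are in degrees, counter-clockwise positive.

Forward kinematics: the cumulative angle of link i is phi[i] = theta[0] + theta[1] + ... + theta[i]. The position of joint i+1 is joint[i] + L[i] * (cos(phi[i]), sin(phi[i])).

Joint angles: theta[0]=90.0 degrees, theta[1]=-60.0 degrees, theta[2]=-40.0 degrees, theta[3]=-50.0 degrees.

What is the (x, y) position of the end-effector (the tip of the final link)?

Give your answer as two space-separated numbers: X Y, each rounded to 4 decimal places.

Answer: 18.8672 -5.4075

Derivation:
joint[0] = (0.0000, 0.0000)  (base)
link 0: phi[0] = 90 = 90 deg
  cos(90 deg) = 0.0000, sin(90 deg) = 1.0000
  joint[1] = (0.0000, 0.0000) + 2.1 * (0.0000, 1.0000) = (0.0000 + 0.0000, 0.0000 + 2.1000) = (0.0000, 2.1000)
link 1: phi[1] = 90 + -60 = 30 deg
  cos(30 deg) = 0.8660, sin(30 deg) = 0.5000
  joint[2] = (0.0000, 2.1000) + 7.3 * (0.8660, 0.5000) = (0.0000 + 6.3220, 2.1000 + 3.6500) = (6.3220, 5.7500)
link 2: phi[2] = 90 + -60 + -40 = -10 deg
  cos(-10 deg) = 0.9848, sin(-10 deg) = -0.1736
  joint[3] = (6.3220, 5.7500) + 6.9 * (0.9848, -0.1736) = (6.3220 + 6.7952, 5.7500 + -1.1982) = (13.1172, 4.5518)
link 3: phi[3] = 90 + -60 + -40 + -50 = -60 deg
  cos(-60 deg) = 0.5000, sin(-60 deg) = -0.8660
  joint[4] = (13.1172, 4.5518) + 11.5 * (0.5000, -0.8660) = (13.1172 + 5.7500, 4.5518 + -9.9593) = (18.8672, -5.4075)
End effector: (18.8672, -5.4075)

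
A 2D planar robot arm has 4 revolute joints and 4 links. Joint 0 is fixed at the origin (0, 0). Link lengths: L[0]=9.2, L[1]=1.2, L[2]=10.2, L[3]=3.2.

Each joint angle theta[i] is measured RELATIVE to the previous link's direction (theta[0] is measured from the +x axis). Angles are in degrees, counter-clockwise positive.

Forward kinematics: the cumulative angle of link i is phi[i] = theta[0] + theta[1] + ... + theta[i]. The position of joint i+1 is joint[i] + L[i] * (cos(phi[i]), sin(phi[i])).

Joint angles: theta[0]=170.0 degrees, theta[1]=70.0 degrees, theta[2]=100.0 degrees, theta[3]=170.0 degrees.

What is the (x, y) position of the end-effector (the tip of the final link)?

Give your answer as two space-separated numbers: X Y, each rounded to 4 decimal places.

joint[0] = (0.0000, 0.0000)  (base)
link 0: phi[0] = 170 = 170 deg
  cos(170 deg) = -0.9848, sin(170 deg) = 0.1736
  joint[1] = (0.0000, 0.0000) + 9.2 * (-0.9848, 0.1736) = (0.0000 + -9.0602, 0.0000 + 1.5976) = (-9.0602, 1.5976)
link 1: phi[1] = 170 + 70 = 240 deg
  cos(240 deg) = -0.5000, sin(240 deg) = -0.8660
  joint[2] = (-9.0602, 1.5976) + 1.2 * (-0.5000, -0.8660) = (-9.0602 + -0.6000, 1.5976 + -1.0392) = (-9.6602, 0.5583)
link 2: phi[2] = 170 + 70 + 100 = 340 deg
  cos(340 deg) = 0.9397, sin(340 deg) = -0.3420
  joint[3] = (-9.6602, 0.5583) + 10.2 * (0.9397, -0.3420) = (-9.6602 + 9.5849, 0.5583 + -3.4886) = (-0.0754, -2.9303)
link 3: phi[3] = 170 + 70 + 100 + 170 = 510 deg
  cos(510 deg) = -0.8660, sin(510 deg) = 0.5000
  joint[4] = (-0.0754, -2.9303) + 3.2 * (-0.8660, 0.5000) = (-0.0754 + -2.7713, -2.9303 + 1.6000) = (-2.8466, -1.3303)
End effector: (-2.8466, -1.3303)

Answer: -2.8466 -1.3303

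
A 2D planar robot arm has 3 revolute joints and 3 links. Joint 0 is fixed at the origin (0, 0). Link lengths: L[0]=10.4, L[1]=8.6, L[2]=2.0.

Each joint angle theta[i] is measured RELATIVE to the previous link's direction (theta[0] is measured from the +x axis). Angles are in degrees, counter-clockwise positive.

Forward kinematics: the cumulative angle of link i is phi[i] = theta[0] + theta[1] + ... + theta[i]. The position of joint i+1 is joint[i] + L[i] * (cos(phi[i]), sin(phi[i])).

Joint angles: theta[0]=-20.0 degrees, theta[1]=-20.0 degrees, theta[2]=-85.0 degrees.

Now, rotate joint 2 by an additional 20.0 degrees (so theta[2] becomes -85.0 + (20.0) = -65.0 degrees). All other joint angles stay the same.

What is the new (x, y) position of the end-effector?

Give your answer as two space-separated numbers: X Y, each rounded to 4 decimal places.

joint[0] = (0.0000, 0.0000)  (base)
link 0: phi[0] = -20 = -20 deg
  cos(-20 deg) = 0.9397, sin(-20 deg) = -0.3420
  joint[1] = (0.0000, 0.0000) + 10.4 * (0.9397, -0.3420) = (0.0000 + 9.7728, 0.0000 + -3.5570) = (9.7728, -3.5570)
link 1: phi[1] = -20 + -20 = -40 deg
  cos(-40 deg) = 0.7660, sin(-40 deg) = -0.6428
  joint[2] = (9.7728, -3.5570) + 8.6 * (0.7660, -0.6428) = (9.7728 + 6.5880, -3.5570 + -5.5280) = (16.3608, -9.0850)
link 2: phi[2] = -20 + -20 + -65 = -105 deg
  cos(-105 deg) = -0.2588, sin(-105 deg) = -0.9659
  joint[3] = (16.3608, -9.0850) + 2 * (-0.2588, -0.9659) = (16.3608 + -0.5176, -9.0850 + -1.9319) = (15.8431, -11.0168)
End effector: (15.8431, -11.0168)

Answer: 15.8431 -11.0168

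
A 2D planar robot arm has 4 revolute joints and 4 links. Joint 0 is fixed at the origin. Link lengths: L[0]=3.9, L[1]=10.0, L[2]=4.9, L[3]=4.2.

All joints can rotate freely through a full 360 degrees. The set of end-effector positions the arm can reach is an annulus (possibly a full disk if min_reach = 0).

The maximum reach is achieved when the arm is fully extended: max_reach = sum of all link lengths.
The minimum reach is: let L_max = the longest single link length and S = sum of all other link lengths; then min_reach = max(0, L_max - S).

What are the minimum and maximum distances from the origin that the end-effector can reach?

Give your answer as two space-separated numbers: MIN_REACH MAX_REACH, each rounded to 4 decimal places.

Link lengths: [3.9, 10.0, 4.9, 4.2]
max_reach = 3.9 + 10 + 4.9 + 4.2 = 23
L_max = max([3.9, 10.0, 4.9, 4.2]) = 10
S (sum of others) = 23 - 10 = 13
min_reach = max(0, 10 - 13) = max(0, -3) = 0

Answer: 0.0000 23.0000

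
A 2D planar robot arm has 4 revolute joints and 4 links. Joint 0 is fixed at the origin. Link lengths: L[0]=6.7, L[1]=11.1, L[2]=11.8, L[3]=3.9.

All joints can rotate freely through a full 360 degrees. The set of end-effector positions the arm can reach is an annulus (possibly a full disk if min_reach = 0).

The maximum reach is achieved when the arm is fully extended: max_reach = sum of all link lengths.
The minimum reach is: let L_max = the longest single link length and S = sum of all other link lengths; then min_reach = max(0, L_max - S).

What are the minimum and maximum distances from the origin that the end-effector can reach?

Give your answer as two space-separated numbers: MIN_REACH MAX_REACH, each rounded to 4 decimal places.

Link lengths: [6.7, 11.1, 11.8, 3.9]
max_reach = 6.7 + 11.1 + 11.8 + 3.9 = 33.5
L_max = max([6.7, 11.1, 11.8, 3.9]) = 11.8
S (sum of others) = 33.5 - 11.8 = 21.7
min_reach = max(0, 11.8 - 21.7) = max(0, -9.9) = 0

Answer: 0.0000 33.5000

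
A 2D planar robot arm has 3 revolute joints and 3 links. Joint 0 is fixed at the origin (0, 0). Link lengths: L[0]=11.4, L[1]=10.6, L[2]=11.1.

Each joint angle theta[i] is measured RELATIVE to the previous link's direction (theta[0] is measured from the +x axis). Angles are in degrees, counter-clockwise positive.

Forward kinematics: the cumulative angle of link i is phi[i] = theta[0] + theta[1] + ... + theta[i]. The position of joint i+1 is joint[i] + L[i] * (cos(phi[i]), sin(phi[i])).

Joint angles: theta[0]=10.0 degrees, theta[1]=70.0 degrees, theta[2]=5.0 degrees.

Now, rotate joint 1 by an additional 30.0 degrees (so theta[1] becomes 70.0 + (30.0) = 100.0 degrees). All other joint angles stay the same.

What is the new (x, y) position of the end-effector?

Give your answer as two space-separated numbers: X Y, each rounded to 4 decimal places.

joint[0] = (0.0000, 0.0000)  (base)
link 0: phi[0] = 10 = 10 deg
  cos(10 deg) = 0.9848, sin(10 deg) = 0.1736
  joint[1] = (0.0000, 0.0000) + 11.4 * (0.9848, 0.1736) = (0.0000 + 11.2268, 0.0000 + 1.9796) = (11.2268, 1.9796)
link 1: phi[1] = 10 + 100 = 110 deg
  cos(110 deg) = -0.3420, sin(110 deg) = 0.9397
  joint[2] = (11.2268, 1.9796) + 10.6 * (-0.3420, 0.9397) = (11.2268 + -3.6254, 1.9796 + 9.9607) = (7.6014, 11.9403)
link 2: phi[2] = 10 + 100 + 5 = 115 deg
  cos(115 deg) = -0.4226, sin(115 deg) = 0.9063
  joint[3] = (7.6014, 11.9403) + 11.1 * (-0.4226, 0.9063) = (7.6014 + -4.6911, 11.9403 + 10.0600) = (2.9103, 22.0003)
End effector: (2.9103, 22.0003)

Answer: 2.9103 22.0003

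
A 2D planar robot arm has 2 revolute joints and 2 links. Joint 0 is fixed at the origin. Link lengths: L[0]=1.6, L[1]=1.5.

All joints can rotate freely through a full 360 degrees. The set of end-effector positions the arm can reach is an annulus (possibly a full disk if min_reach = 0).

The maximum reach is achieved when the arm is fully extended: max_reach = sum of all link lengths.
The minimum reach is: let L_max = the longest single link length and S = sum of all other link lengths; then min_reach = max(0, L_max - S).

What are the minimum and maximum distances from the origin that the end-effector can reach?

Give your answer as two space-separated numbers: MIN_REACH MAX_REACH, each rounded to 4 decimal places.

Link lengths: [1.6, 1.5]
max_reach = 1.6 + 1.5 = 3.1
L_max = max([1.6, 1.5]) = 1.6
S (sum of others) = 3.1 - 1.6 = 1.5
min_reach = max(0, 1.6 - 1.5) = max(0, 0.1) = 0.1

Answer: 0.1000 3.1000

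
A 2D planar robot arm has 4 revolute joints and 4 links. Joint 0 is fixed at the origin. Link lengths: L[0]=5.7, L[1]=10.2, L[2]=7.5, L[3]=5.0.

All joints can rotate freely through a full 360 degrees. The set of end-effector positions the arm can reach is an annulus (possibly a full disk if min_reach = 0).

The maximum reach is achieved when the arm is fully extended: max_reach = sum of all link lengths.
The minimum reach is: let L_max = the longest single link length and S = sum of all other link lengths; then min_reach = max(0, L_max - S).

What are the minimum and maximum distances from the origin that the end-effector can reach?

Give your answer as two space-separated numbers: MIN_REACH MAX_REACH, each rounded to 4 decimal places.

Answer: 0.0000 28.4000

Derivation:
Link lengths: [5.7, 10.2, 7.5, 5.0]
max_reach = 5.7 + 10.2 + 7.5 + 5 = 28.4
L_max = max([5.7, 10.2, 7.5, 5.0]) = 10.2
S (sum of others) = 28.4 - 10.2 = 18.2
min_reach = max(0, 10.2 - 18.2) = max(0, -8) = 0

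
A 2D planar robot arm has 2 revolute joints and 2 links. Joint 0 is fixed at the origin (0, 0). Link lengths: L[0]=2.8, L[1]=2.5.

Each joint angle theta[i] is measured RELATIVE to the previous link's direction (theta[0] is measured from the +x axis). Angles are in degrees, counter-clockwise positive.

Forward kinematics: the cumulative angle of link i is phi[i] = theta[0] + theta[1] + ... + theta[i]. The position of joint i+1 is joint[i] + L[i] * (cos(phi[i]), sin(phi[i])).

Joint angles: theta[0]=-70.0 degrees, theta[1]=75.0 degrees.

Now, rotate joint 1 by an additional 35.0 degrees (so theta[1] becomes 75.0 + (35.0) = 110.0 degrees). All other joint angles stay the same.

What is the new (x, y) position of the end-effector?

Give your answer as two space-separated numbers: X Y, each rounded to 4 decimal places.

Answer: 2.8728 -1.0242

Derivation:
joint[0] = (0.0000, 0.0000)  (base)
link 0: phi[0] = -70 = -70 deg
  cos(-70 deg) = 0.3420, sin(-70 deg) = -0.9397
  joint[1] = (0.0000, 0.0000) + 2.8 * (0.3420, -0.9397) = (0.0000 + 0.9577, 0.0000 + -2.6311) = (0.9577, -2.6311)
link 1: phi[1] = -70 + 110 = 40 deg
  cos(40 deg) = 0.7660, sin(40 deg) = 0.6428
  joint[2] = (0.9577, -2.6311) + 2.5 * (0.7660, 0.6428) = (0.9577 + 1.9151, -2.6311 + 1.6070) = (2.8728, -1.0242)
End effector: (2.8728, -1.0242)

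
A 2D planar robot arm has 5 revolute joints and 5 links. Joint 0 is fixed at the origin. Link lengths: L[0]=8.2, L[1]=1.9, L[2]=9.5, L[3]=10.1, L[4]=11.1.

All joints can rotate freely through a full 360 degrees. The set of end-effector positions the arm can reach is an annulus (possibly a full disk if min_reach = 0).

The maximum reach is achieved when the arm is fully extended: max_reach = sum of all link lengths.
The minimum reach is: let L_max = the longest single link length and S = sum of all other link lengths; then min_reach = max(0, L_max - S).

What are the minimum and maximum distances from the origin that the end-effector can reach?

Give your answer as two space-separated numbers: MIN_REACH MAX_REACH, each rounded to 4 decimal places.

Answer: 0.0000 40.8000

Derivation:
Link lengths: [8.2, 1.9, 9.5, 10.1, 11.1]
max_reach = 8.2 + 1.9 + 9.5 + 10.1 + 11.1 = 40.8
L_max = max([8.2, 1.9, 9.5, 10.1, 11.1]) = 11.1
S (sum of others) = 40.8 - 11.1 = 29.7
min_reach = max(0, 11.1 - 29.7) = max(0, -18.6) = 0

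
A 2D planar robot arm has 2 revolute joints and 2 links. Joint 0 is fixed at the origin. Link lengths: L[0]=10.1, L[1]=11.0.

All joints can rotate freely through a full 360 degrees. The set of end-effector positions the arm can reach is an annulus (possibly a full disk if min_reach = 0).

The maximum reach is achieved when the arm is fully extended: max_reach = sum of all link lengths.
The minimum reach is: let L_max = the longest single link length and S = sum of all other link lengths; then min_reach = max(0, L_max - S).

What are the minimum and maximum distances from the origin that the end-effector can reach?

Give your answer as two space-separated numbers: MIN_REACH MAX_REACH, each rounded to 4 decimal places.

Answer: 0.9000 21.1000

Derivation:
Link lengths: [10.1, 11.0]
max_reach = 10.1 + 11 = 21.1
L_max = max([10.1, 11.0]) = 11
S (sum of others) = 21.1 - 11 = 10.1
min_reach = max(0, 11 - 10.1) = max(0, 0.9) = 0.9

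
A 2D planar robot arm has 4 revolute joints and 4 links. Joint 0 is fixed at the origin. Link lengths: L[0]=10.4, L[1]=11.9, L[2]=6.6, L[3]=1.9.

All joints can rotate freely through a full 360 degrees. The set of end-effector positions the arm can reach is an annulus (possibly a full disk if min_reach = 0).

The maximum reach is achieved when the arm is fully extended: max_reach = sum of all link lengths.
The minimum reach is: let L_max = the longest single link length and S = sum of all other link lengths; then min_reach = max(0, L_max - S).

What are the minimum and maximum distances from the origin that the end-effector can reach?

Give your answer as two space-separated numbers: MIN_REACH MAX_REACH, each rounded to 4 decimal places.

Link lengths: [10.4, 11.9, 6.6, 1.9]
max_reach = 10.4 + 11.9 + 6.6 + 1.9 = 30.8
L_max = max([10.4, 11.9, 6.6, 1.9]) = 11.9
S (sum of others) = 30.8 - 11.9 = 18.9
min_reach = max(0, 11.9 - 18.9) = max(0, -7) = 0

Answer: 0.0000 30.8000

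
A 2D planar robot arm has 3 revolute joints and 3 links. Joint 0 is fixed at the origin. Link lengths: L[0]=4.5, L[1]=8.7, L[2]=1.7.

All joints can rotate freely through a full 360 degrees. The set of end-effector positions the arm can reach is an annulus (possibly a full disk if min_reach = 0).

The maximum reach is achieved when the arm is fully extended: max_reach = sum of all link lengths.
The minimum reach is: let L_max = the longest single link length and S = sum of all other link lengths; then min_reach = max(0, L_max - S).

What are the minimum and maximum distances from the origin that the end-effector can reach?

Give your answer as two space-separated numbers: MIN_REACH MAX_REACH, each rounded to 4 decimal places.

Link lengths: [4.5, 8.7, 1.7]
max_reach = 4.5 + 8.7 + 1.7 = 14.9
L_max = max([4.5, 8.7, 1.7]) = 8.7
S (sum of others) = 14.9 - 8.7 = 6.2
min_reach = max(0, 8.7 - 6.2) = max(0, 2.5) = 2.5

Answer: 2.5000 14.9000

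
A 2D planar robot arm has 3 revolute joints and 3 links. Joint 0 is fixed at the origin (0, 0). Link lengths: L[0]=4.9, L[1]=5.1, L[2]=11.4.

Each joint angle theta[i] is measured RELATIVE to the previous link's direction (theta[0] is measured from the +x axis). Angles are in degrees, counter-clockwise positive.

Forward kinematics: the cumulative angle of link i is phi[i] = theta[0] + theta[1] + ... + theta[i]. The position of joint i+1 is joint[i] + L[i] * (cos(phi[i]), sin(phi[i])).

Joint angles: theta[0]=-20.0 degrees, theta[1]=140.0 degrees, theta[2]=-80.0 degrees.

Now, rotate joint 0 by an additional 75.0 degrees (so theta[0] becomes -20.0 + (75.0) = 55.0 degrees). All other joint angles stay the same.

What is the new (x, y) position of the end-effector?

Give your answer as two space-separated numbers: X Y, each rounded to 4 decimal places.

joint[0] = (0.0000, 0.0000)  (base)
link 0: phi[0] = 55 = 55 deg
  cos(55 deg) = 0.5736, sin(55 deg) = 0.8192
  joint[1] = (0.0000, 0.0000) + 4.9 * (0.5736, 0.8192) = (0.0000 + 2.8105, 0.0000 + 4.0138) = (2.8105, 4.0138)
link 1: phi[1] = 55 + 140 = 195 deg
  cos(195 deg) = -0.9659, sin(195 deg) = -0.2588
  joint[2] = (2.8105, 4.0138) + 5.1 * (-0.9659, -0.2588) = (2.8105 + -4.9262, 4.0138 + -1.3200) = (-2.1157, 2.6939)
link 2: phi[2] = 55 + 140 + -80 = 115 deg
  cos(115 deg) = -0.4226, sin(115 deg) = 0.9063
  joint[3] = (-2.1157, 2.6939) + 11.4 * (-0.4226, 0.9063) = (-2.1157 + -4.8178, 2.6939 + 10.3319) = (-6.9335, 13.0258)
End effector: (-6.9335, 13.0258)

Answer: -6.9335 13.0258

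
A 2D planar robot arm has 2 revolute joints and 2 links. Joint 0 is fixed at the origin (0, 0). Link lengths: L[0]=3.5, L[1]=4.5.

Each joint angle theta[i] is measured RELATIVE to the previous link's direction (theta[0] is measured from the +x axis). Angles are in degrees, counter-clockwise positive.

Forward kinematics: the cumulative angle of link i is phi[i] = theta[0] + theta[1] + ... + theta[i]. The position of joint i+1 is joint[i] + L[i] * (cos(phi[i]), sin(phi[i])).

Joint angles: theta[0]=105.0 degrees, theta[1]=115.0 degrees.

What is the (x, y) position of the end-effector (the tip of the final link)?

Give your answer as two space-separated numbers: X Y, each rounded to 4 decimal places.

joint[0] = (0.0000, 0.0000)  (base)
link 0: phi[0] = 105 = 105 deg
  cos(105 deg) = -0.2588, sin(105 deg) = 0.9659
  joint[1] = (0.0000, 0.0000) + 3.5 * (-0.2588, 0.9659) = (0.0000 + -0.9059, 0.0000 + 3.3807) = (-0.9059, 3.3807)
link 1: phi[1] = 105 + 115 = 220 deg
  cos(220 deg) = -0.7660, sin(220 deg) = -0.6428
  joint[2] = (-0.9059, 3.3807) + 4.5 * (-0.7660, -0.6428) = (-0.9059 + -3.4472, 3.3807 + -2.8925) = (-4.3531, 0.4882)
End effector: (-4.3531, 0.4882)

Answer: -4.3531 0.4882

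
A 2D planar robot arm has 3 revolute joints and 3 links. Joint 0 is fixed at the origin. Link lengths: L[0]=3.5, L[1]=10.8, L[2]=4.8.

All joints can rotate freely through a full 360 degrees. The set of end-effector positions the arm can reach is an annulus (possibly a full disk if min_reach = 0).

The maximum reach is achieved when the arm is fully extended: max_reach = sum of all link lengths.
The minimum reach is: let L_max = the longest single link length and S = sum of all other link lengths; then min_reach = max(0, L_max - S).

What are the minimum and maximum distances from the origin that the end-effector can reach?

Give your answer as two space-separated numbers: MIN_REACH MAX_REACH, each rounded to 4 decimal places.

Answer: 2.5000 19.1000

Derivation:
Link lengths: [3.5, 10.8, 4.8]
max_reach = 3.5 + 10.8 + 4.8 = 19.1
L_max = max([3.5, 10.8, 4.8]) = 10.8
S (sum of others) = 19.1 - 10.8 = 8.3
min_reach = max(0, 10.8 - 8.3) = max(0, 2.5) = 2.5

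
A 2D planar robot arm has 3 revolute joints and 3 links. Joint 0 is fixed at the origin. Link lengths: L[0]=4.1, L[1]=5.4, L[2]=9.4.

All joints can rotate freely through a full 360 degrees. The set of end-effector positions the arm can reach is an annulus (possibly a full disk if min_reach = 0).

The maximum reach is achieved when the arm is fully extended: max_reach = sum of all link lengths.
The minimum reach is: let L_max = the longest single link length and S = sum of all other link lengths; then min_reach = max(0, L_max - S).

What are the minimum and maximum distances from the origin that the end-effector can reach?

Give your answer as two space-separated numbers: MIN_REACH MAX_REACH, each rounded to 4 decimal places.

Link lengths: [4.1, 5.4, 9.4]
max_reach = 4.1 + 5.4 + 9.4 = 18.9
L_max = max([4.1, 5.4, 9.4]) = 9.4
S (sum of others) = 18.9 - 9.4 = 9.5
min_reach = max(0, 9.4 - 9.5) = max(0, -0.1) = 0

Answer: 0.0000 18.9000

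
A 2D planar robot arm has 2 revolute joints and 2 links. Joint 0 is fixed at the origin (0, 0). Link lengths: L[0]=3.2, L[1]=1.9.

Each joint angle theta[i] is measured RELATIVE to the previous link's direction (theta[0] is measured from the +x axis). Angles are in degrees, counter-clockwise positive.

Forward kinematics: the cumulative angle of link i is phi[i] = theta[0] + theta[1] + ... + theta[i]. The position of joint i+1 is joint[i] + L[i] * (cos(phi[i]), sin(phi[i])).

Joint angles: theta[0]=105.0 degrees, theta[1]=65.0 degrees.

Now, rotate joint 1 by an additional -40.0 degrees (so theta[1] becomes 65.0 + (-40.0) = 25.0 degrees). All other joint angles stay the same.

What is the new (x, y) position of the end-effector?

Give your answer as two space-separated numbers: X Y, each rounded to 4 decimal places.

joint[0] = (0.0000, 0.0000)  (base)
link 0: phi[0] = 105 = 105 deg
  cos(105 deg) = -0.2588, sin(105 deg) = 0.9659
  joint[1] = (0.0000, 0.0000) + 3.2 * (-0.2588, 0.9659) = (0.0000 + -0.8282, 0.0000 + 3.0910) = (-0.8282, 3.0910)
link 1: phi[1] = 105 + 25 = 130 deg
  cos(130 deg) = -0.6428, sin(130 deg) = 0.7660
  joint[2] = (-0.8282, 3.0910) + 1.9 * (-0.6428, 0.7660) = (-0.8282 + -1.2213, 3.0910 + 1.4555) = (-2.0495, 4.5464)
End effector: (-2.0495, 4.5464)

Answer: -2.0495 4.5464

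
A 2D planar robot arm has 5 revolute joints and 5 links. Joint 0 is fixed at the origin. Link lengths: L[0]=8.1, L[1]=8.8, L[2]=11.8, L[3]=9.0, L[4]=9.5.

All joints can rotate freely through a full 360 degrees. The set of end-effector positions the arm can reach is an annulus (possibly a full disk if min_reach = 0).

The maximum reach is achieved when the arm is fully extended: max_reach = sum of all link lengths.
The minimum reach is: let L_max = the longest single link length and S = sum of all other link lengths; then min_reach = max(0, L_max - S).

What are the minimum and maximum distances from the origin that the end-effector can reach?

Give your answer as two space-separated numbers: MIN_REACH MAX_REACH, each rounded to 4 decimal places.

Link lengths: [8.1, 8.8, 11.8, 9.0, 9.5]
max_reach = 8.1 + 8.8 + 11.8 + 9 + 9.5 = 47.2
L_max = max([8.1, 8.8, 11.8, 9.0, 9.5]) = 11.8
S (sum of others) = 47.2 - 11.8 = 35.4
min_reach = max(0, 11.8 - 35.4) = max(0, -23.6) = 0

Answer: 0.0000 47.2000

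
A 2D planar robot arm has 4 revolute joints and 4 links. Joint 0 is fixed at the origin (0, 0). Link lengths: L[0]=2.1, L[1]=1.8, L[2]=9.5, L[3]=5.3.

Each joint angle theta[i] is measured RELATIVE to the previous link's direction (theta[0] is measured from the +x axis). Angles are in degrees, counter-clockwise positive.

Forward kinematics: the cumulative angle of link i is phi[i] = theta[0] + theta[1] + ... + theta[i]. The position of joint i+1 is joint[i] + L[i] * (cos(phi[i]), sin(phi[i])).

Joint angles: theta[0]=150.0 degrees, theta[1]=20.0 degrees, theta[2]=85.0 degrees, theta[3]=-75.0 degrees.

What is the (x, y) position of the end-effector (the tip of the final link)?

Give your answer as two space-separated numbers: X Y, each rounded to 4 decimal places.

joint[0] = (0.0000, 0.0000)  (base)
link 0: phi[0] = 150 = 150 deg
  cos(150 deg) = -0.8660, sin(150 deg) = 0.5000
  joint[1] = (0.0000, 0.0000) + 2.1 * (-0.8660, 0.5000) = (0.0000 + -1.8187, 0.0000 + 1.0500) = (-1.8187, 1.0500)
link 1: phi[1] = 150 + 20 = 170 deg
  cos(170 deg) = -0.9848, sin(170 deg) = 0.1736
  joint[2] = (-1.8187, 1.0500) + 1.8 * (-0.9848, 0.1736) = (-1.8187 + -1.7727, 1.0500 + 0.3126) = (-3.5913, 1.3626)
link 2: phi[2] = 150 + 20 + 85 = 255 deg
  cos(255 deg) = -0.2588, sin(255 deg) = -0.9659
  joint[3] = (-3.5913, 1.3626) + 9.5 * (-0.2588, -0.9659) = (-3.5913 + -2.4588, 1.3626 + -9.1763) = (-6.0501, -7.8137)
link 3: phi[3] = 150 + 20 + 85 + -75 = 180 deg
  cos(180 deg) = -1.0000, sin(180 deg) = 0.0000
  joint[4] = (-6.0501, -7.8137) + 5.3 * (-1.0000, 0.0000) = (-6.0501 + -5.3000, -7.8137 + 0.0000) = (-11.3501, -7.8137)
End effector: (-11.3501, -7.8137)

Answer: -11.3501 -7.8137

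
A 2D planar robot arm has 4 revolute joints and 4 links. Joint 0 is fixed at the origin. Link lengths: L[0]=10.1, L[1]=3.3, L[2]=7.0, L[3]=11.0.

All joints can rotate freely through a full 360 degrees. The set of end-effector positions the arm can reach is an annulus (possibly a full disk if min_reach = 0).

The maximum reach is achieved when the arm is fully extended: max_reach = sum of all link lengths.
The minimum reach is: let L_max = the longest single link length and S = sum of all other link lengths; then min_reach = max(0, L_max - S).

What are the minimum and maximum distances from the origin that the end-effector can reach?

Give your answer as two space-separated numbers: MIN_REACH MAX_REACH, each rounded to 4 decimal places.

Answer: 0.0000 31.4000

Derivation:
Link lengths: [10.1, 3.3, 7.0, 11.0]
max_reach = 10.1 + 3.3 + 7 + 11 = 31.4
L_max = max([10.1, 3.3, 7.0, 11.0]) = 11
S (sum of others) = 31.4 - 11 = 20.4
min_reach = max(0, 11 - 20.4) = max(0, -9.4) = 0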